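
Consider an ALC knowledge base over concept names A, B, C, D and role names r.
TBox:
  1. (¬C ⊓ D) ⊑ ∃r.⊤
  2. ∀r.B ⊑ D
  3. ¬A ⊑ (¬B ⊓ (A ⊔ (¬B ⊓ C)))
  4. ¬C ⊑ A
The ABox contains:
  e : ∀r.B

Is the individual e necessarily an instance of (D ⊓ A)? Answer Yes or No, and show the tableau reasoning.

No

1. e : (D ⊓ A)?  L(e) = {∀r.B} ∪ {(¬D ⊔ ¬A)}
   apply at e: ∀r.B⊑D
   open: L(e) ⊇ {C, D, ¬A, ¬B, ∀r.B} — e ∉ (D ⊓ A) possible
2. Hence e : (D ⊓ A): not entailed.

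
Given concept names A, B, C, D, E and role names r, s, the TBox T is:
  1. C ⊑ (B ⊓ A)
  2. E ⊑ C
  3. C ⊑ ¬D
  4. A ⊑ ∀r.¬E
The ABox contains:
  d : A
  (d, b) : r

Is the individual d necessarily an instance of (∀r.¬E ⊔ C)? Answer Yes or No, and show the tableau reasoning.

Yes

1. d : (∀r.¬E ⊔ C)?  L(d) = {A} ∪ {(∃r.E ⊓ ¬C)}
   clash {C, ¬C} at d — d ∈ (∀r.¬E ⊔ C)
2. Hence d : (∀r.¬E ⊔ C): entailed.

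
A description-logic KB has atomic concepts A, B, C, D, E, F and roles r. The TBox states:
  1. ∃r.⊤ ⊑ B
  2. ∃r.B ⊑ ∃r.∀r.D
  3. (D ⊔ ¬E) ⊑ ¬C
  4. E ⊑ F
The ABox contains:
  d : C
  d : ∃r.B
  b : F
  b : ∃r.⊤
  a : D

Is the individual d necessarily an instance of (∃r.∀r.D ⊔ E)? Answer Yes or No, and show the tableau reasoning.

1. d : (∃r.∀r.D ⊔ E)?  L(d) = {C, ∃r.B} ∪ {(∀r.∃r.¬D ⊓ ¬E)}
   clash {C, ¬C} at d — d ∈ (∃r.∀r.D ⊔ E)
2. Hence d : (∃r.∀r.D ⊔ E): entailed.

Yes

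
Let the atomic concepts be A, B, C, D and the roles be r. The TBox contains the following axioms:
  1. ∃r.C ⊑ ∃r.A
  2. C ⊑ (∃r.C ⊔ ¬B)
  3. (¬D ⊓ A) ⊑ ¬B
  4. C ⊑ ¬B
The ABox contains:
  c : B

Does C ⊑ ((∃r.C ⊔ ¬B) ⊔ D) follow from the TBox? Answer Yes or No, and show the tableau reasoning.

Yes

1. C ⊑ ((∃r.C ⊔ ¬B) ⊔ D)  ⇔  (C ⊓ ((∀r.¬C ⊓ B) ⊓ ¬D)) unsat w.r.t. T
   all branches close; clash {B, ¬B} at x₀
2. Hence C ⊑ ((∃r.C ⊔ ¬B) ⊔ D): entailed.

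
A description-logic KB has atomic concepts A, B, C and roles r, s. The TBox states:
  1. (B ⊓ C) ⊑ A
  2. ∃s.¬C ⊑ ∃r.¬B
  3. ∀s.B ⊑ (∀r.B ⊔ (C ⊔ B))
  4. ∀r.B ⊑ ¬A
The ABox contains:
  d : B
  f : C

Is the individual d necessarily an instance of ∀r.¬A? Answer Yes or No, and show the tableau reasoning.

1. d : ∀r.¬A?  L(d) = {B} ∪ {∃r.A}
   open: L(d) ⊇ {B, ¬C, ∀s.C, ∃r.A, ∃r.¬B, …} (+ ∃-successors) — d ∉ ∀r.¬A possible
2. Hence d : ∀r.¬A: not entailed.

No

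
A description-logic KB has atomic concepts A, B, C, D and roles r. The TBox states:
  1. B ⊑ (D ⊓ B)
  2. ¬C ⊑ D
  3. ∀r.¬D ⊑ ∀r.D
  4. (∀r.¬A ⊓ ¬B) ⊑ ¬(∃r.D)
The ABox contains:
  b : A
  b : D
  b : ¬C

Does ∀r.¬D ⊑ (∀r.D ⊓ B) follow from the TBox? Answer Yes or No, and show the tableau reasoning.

No

1. ∀r.¬D ⊑ (∀r.D ⊓ B)  ⇔  (∀r.¬D ⊓ (∃r.¬D ⊔ ¬B)) unsat w.r.t. T
   apply at x₀: ∀r.¬D⊑∀r.D
   open: L(x₀) ⊇ {C, ¬B, ∀r.D, ∀r.¬D}
2. Hence ∀r.¬D ⊑ (∀r.D ⊓ B): not entailed.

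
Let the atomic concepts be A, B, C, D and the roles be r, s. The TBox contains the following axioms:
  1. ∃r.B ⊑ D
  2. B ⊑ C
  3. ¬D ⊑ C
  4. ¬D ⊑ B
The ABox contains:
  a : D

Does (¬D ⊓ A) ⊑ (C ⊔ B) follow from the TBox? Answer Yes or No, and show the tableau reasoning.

1. (¬D ⊓ A) ⊑ (C ⊔ B)  ⇔  ((¬D ⊓ A) ⊓ (¬C ⊓ ¬B)) unsat w.r.t. T
   all branches close; clash {B, ¬B} at x₀
2. Hence (¬D ⊓ A) ⊑ (C ⊔ B): entailed.

Yes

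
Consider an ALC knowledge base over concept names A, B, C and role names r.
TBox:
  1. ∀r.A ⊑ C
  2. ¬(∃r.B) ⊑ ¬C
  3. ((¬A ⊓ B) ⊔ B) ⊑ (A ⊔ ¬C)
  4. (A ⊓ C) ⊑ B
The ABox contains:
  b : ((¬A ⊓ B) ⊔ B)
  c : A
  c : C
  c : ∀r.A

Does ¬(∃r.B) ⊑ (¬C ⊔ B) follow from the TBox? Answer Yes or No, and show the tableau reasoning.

Yes

1. ¬(∃r.B) ⊑ (¬C ⊔ B)  ⇔  (∀r.¬B ⊓ (C ⊓ ¬B)) unsat w.r.t. T
   all branches close; clash {C, ¬C} at x₀
2. Hence ¬(∃r.B) ⊑ (¬C ⊔ B): entailed.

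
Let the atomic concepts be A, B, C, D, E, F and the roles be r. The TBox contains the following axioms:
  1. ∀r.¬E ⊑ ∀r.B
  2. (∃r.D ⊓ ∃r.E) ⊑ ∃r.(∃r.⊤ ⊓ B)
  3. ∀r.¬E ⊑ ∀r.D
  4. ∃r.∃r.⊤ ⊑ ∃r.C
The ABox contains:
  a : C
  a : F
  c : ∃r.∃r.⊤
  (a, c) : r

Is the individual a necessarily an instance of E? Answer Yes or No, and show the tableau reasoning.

No

1. a : E?  L(a) = {C, F} ∪ {¬E}
   open: L(a) ⊇ {C, F, ¬E, ∀r.¬D, ∃r.C, …} (+ ∃-successors) — a ∉ E possible
2. Hence a : E: not entailed.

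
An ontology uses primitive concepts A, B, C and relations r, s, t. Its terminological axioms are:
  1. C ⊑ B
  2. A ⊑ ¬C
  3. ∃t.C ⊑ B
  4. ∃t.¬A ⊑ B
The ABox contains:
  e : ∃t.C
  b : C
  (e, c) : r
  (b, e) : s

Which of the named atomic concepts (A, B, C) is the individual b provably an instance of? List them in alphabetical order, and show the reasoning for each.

1. b : A?  L(b) = {C} ∪ {¬A}
   apply at b: C⊑B
   open: L(b) ⊇ {B, C, ¬A} — b ∉ A possible
2. b : B?  L(b) = {C} ∪ {¬B}
   clash {C, ¬C} at b — b ∈ B
3. b : C?  L(b) = {C} ∪ {¬C}
   clash {C, ¬C} at b — b ∈ C
4. Entailed for b: {B, C}

{B, C}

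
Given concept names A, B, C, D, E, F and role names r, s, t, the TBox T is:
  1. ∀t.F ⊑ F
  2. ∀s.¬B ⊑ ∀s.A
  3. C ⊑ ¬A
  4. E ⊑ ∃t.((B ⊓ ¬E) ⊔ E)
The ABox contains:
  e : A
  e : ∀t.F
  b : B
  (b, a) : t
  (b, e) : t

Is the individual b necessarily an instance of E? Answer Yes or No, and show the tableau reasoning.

1. b : E?  L(b) = {B} ∪ {¬E}
   open: L(b) ⊇ {B, ¬C, ¬E, ∃s.B, ∃t.¬F} (+ ∃-successors) — b ∉ E possible
2. Hence b : E: not entailed.

No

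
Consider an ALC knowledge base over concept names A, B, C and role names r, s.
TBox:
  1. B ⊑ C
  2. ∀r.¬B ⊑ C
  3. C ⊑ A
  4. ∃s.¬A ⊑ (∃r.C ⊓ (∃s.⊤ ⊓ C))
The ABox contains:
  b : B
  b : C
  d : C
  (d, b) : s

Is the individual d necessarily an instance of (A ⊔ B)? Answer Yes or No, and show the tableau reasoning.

Yes

1. d : (A ⊔ B)?  L(d) = {C} ∪ {(¬A ⊓ ¬B)}
   clash {A, ¬A} at d — d ∈ (A ⊔ B)
2. Hence d : (A ⊔ B): entailed.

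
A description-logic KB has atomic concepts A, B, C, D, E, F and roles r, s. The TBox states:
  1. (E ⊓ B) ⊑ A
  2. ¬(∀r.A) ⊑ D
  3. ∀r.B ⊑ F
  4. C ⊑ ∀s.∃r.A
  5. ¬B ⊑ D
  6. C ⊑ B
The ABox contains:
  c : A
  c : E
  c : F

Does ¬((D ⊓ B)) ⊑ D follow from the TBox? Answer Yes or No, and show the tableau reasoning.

1. ¬((D ⊓ B)) ⊑ D  ⇔  ((¬D ⊔ ¬B) ⊓ ¬D) unsat w.r.t. T
   open: L(x₀) ⊇ {B, ¬C, ¬D, ¬E, ∀r.A, …} (+ ∃-successors)
2. Hence ¬((D ⊓ B)) ⊑ D: not entailed.

No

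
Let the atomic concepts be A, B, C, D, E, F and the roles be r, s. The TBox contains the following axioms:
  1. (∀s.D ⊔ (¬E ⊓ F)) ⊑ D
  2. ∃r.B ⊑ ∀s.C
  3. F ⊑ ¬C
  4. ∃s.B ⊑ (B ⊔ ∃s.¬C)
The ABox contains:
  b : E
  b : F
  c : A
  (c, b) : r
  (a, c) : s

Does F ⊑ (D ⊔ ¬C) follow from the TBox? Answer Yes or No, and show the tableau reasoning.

Yes

1. F ⊑ (D ⊔ ¬C)  ⇔  (F ⊓ (¬D ⊓ C)) unsat w.r.t. T
   all branches close; clash {C, ¬C} at x₀
2. Hence F ⊑ (D ⊔ ¬C): entailed.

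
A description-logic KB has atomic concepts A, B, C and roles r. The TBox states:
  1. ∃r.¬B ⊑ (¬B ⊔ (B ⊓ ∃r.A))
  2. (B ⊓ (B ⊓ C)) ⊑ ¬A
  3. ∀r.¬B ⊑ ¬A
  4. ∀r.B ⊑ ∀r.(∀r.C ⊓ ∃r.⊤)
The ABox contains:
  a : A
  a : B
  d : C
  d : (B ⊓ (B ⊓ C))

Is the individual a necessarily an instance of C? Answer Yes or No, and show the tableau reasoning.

No

1. a : C?  L(a) = {A, B} ∪ {¬C}
   open: L(a) ⊇ {A, B, ¬C, ∀r.(∀r.C ⊓ ∃r.⊤), ∀r.B, …} (+ ∃-successors) — a ∉ C possible
2. Hence a : C: not entailed.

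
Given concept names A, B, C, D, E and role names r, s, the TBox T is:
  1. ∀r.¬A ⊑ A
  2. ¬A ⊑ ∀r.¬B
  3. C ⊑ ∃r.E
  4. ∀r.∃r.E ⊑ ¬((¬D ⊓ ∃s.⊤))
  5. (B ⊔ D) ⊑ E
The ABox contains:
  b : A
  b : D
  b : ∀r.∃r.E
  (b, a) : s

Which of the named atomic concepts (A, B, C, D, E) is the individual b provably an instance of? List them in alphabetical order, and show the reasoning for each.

1. b : A?  L(b) = {A, D, ∀r.∃r.E} ∪ {¬A}
   clash {A, ¬A} at b — b ∈ A
2. b : B?  L(b) = {A, D, ∀r.∃r.E} ∪ {¬B}
   apply at b: ∀r.∃r.E⊑¬((¬D ⊓ ∃s.⊤))
   open: L(b) ⊇ {A, D, E, ¬B, ¬C, …} — b ∉ B possible
3. b : C?  L(b) = {A, D, ∀r.∃r.E} ∪ {¬C}
   apply at b: ∀r.∃r.E⊑¬((¬D ⊓ ∃s.⊤))
   open: L(b) ⊇ {A, D, E, ¬C, ∀r.∃r.E} — b ∉ C possible
4. b : D?  L(b) = {A, D, ∀r.∃r.E} ∪ {¬D}
   clash {D, ¬D} at b — b ∈ D
5. b : E?  L(b) = {A, D, ∀r.∃r.E} ∪ {¬E}
   clash {E, ¬E} at b — b ∈ E
6. Entailed for b: {A, D, E}

{A, D, E}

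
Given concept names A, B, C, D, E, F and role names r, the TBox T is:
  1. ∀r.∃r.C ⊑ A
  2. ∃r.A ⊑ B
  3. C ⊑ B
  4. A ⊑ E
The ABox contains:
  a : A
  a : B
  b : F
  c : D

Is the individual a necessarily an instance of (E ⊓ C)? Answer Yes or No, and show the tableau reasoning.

No

1. a : (E ⊓ C)?  L(a) = {A, B} ∪ {(¬E ⊔ ¬C)}
   apply at a: A⊑E
   open: L(a) ⊇ {A, B, E, ¬C} — a ∉ (E ⊓ C) possible
2. Hence a : (E ⊓ C): not entailed.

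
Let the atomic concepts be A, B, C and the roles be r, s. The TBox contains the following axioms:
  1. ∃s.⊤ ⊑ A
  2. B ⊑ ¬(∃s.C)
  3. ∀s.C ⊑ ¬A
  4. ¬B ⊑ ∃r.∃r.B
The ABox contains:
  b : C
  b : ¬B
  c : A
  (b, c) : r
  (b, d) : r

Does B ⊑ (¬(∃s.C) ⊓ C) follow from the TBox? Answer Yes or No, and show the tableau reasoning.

No

1. B ⊑ (¬(∃s.C) ⊓ C)  ⇔  (B ⊓ (∃s.C ⊔ ¬C)) unsat w.r.t. T
   apply at x₀: B⊑¬(∃s.C)
   open: L(x₀) ⊇ {B, ¬A, ¬C, ∀s.¬C, ∀s.⊥}
2. Hence B ⊑ (¬(∃s.C) ⊓ C): not entailed.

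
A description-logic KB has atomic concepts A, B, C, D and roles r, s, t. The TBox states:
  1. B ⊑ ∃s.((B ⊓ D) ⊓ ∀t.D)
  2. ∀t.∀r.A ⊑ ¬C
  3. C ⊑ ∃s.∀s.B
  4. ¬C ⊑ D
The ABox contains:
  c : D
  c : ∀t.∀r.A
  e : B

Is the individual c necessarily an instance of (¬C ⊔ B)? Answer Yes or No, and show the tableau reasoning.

1. c : (¬C ⊔ B)?  L(c) = {D, ∀t.∀r.A} ∪ {(C ⊓ ¬B)}
   clash {C, ¬C} at c — c ∈ (¬C ⊔ B)
2. Hence c : (¬C ⊔ B): entailed.

Yes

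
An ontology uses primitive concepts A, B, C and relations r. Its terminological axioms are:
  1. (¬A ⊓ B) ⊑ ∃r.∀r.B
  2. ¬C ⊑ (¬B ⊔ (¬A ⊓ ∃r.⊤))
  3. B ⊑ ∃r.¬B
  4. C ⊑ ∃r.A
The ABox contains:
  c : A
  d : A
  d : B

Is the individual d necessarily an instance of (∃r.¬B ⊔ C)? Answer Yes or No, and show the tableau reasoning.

1. d : (∃r.¬B ⊔ C)?  L(d) = {A, B} ∪ {(∀r.B ⊓ ¬C)}
   clash {A, ¬A} at d — d ∈ (∃r.¬B ⊔ C)
2. Hence d : (∃r.¬B ⊔ C): entailed.

Yes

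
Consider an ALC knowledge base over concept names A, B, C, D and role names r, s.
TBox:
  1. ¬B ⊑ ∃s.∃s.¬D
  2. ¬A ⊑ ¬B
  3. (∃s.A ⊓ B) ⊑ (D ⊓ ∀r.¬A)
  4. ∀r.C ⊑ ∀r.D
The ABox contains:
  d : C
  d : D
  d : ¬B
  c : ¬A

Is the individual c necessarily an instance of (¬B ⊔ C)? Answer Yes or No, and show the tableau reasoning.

Yes

1. c : (¬B ⊔ C)?  L(c) = {¬A} ∪ {(B ⊓ ¬C)}
   clash {B, ¬B} at c — c ∈ (¬B ⊔ C)
2. Hence c : (¬B ⊔ C): entailed.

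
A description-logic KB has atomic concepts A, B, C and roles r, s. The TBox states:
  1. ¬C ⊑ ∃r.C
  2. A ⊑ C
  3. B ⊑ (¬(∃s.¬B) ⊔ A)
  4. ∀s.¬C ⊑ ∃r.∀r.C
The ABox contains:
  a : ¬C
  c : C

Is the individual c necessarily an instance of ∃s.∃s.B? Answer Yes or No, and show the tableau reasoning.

No

1. c : ∃s.∃s.B?  L(c) = {C} ∪ {∀s.∀s.¬B}
   open: L(c) ⊇ {C, ¬B, ∀s.∀s.¬B, ∃s.C} (+ ∃-successors) — c ∉ ∃s.∃s.B possible
2. Hence c : ∃s.∃s.B: not entailed.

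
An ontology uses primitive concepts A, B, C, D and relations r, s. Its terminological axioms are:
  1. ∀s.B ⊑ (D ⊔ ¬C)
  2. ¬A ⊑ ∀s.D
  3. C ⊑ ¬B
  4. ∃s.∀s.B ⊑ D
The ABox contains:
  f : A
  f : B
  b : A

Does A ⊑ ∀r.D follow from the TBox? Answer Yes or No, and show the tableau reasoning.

1. A ⊑ ∀r.D  ⇔  (A ⊓ ∃r.¬D) unsat w.r.t. T
   open: L(x₀) ⊇ {A, ¬C, ∀s.∃s.¬B, ∃r.¬D, ∃s.¬B} (+ ∃-successors)
2. Hence A ⊑ ∀r.D: not entailed.

No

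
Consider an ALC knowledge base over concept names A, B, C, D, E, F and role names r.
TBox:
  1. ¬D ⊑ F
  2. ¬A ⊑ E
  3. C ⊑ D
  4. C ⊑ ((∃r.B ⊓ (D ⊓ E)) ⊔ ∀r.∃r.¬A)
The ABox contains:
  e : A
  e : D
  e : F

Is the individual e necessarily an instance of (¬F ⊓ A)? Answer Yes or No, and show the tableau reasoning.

No

1. e : (¬F ⊓ A)?  L(e) = {A, D, F} ∪ {(F ⊔ ¬A)}
   open: L(e) ⊇ {A, D, F, ¬C} — e ∉ (¬F ⊓ A) possible
2. Hence e : (¬F ⊓ A): not entailed.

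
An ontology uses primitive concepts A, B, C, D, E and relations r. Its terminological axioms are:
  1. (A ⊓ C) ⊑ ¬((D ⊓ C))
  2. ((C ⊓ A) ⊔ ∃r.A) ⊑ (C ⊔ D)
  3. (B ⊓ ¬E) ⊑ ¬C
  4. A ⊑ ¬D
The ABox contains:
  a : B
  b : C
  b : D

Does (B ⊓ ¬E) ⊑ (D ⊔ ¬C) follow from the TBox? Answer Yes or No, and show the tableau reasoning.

Yes

1. (B ⊓ ¬E) ⊑ (D ⊔ ¬C)  ⇔  ((B ⊓ ¬E) ⊓ (¬D ⊓ C)) unsat w.r.t. T
   all branches close; clash {C, ¬C} at x₀
2. Hence (B ⊓ ¬E) ⊑ (D ⊔ ¬C): entailed.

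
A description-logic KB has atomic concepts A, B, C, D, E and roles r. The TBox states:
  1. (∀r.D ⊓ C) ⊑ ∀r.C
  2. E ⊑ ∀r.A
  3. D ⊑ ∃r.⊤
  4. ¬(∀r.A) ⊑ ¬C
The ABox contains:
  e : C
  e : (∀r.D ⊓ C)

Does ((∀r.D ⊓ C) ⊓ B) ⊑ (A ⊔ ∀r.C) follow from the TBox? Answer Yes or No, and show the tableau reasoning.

1. ((∀r.D ⊓ C) ⊓ B) ⊑ (A ⊔ ∀r.C)  ⇔  (((∀r.D ⊓ C) ⊓ B) ⊓ (¬A ⊓ ∃r.¬C)) unsat w.r.t. T
   all branches close; clash {C, ¬C} at an ∃-successor
2. Hence ((∀r.D ⊓ C) ⊓ B) ⊑ (A ⊔ ∀r.C): entailed.

Yes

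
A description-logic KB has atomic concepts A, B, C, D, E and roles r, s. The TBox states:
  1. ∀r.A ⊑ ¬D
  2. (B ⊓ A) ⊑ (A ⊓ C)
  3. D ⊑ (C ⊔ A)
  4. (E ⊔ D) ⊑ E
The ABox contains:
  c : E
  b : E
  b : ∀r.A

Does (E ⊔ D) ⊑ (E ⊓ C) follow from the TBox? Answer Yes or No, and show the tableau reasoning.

1. (E ⊔ D) ⊑ (E ⊓ C)  ⇔  ((E ⊔ D) ⊓ (¬E ⊔ ¬C)) unsat w.r.t. T
   apply at x₀: (E ⊔ D)⊑E
   open: L(x₀) ⊇ {E, ¬B, ¬C, ¬D}
2. Hence (E ⊔ D) ⊑ (E ⊓ C): not entailed.

No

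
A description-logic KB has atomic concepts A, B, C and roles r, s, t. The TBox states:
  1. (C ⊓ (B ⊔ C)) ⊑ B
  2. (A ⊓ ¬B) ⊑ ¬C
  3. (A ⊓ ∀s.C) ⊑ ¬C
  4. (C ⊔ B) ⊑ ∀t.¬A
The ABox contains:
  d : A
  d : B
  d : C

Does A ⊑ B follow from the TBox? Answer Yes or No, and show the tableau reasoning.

No

1. A ⊑ B  ⇔  (A ⊓ ¬B) unsat w.r.t. T
   apply at x₀: (A ⊓ ¬B)⊑¬C
   open: L(x₀) ⊇ {A, ¬B, ¬C}
2. Hence A ⊑ B: not entailed.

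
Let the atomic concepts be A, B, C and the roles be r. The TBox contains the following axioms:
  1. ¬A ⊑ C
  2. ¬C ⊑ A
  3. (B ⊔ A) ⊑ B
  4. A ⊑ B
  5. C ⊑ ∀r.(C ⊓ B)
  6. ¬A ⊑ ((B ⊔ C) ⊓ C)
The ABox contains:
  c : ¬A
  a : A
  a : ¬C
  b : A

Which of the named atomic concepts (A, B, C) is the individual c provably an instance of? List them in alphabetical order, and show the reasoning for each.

{C}

1. c : A?  L(c) = {¬A} ∪ {¬A}
   apply at c: ¬A⊑C; ¬A⊑((B ⊔ C) ⊓ C)
   open: L(c) ⊇ {C, ¬A, ¬B, ∀r.(C ⊓ B)} — c ∉ A possible
2. c : B?  L(c) = {¬A} ∪ {¬B}
   apply at c: ¬A⊑C; ¬A⊑((B ⊔ C) ⊓ C)
   open: L(c) ⊇ {C, ¬A, ¬B, ∀r.(C ⊓ B)} — c ∉ B possible
3. c : C?  L(c) = {¬A} ∪ {¬C}
   clash {C, ¬C} at c — c ∈ C
4. Entailed for c: {C}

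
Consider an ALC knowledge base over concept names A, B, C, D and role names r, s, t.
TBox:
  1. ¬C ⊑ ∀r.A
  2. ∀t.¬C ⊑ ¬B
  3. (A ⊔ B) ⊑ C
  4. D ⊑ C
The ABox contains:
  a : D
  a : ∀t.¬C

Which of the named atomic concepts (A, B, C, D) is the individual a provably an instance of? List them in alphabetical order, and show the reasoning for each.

{C, D}

1. a : A?  L(a) = {D, ∀t.¬C} ∪ {¬A}
   apply at a: ∀t.¬C⊑¬B; D⊑C
   open: L(a) ⊇ {C, D, ¬A, ¬B, ∀t.¬C} — a ∉ A possible
2. a : B?  L(a) = {D, ∀t.¬C} ∪ {¬B}
   apply at a: D⊑C
   open: L(a) ⊇ {C, D, ¬B, ∀t.¬C} — a ∉ B possible
3. a : C?  L(a) = {D, ∀t.¬C} ∪ {¬C}
   clash {C, ¬C} at a — a ∈ C
4. a : D?  L(a) = {D, ∀t.¬C} ∪ {¬D}
   clash {D, ¬D} at a — a ∈ D
5. Entailed for a: {C, D}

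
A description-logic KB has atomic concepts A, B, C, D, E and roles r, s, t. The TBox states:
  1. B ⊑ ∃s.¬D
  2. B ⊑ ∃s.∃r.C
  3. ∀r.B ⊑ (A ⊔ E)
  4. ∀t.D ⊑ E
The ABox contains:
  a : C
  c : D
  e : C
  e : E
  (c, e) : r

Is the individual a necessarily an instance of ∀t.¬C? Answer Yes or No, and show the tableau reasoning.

1. a : ∀t.¬C?  L(a) = {C} ∪ {∃t.C}
   open: L(a) ⊇ {C, ¬B, ∃r.¬B, ∃t.C, ∃t.¬D} (+ ∃-successors) — a ∉ ∀t.¬C possible
2. Hence a : ∀t.¬C: not entailed.

No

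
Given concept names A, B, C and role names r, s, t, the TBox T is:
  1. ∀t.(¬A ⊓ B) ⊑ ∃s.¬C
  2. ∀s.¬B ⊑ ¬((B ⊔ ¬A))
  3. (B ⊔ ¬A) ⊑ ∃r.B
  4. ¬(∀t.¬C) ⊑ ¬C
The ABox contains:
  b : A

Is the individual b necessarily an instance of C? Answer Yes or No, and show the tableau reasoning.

No

1. b : C?  L(b) = {A} ∪ {¬C}
   open: L(b) ⊇ {A, ¬B, ¬C, ∃t.(A ⊔ ¬B)} (+ ∃-successors) — b ∉ C possible
2. Hence b : C: not entailed.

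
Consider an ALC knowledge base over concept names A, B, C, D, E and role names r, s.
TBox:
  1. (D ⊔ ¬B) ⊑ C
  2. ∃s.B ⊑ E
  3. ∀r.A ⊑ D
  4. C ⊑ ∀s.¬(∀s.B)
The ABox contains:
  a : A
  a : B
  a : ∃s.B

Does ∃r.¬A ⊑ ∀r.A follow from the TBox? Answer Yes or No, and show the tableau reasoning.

1. ∃r.¬A ⊑ ∀r.A  ⇔  (∃r.¬A ⊓ ∃r.¬A) unsat w.r.t. T
   open: L(x₀) ⊇ {B, ¬C, ¬D, ∀s.¬B, ∃r.¬A} (+ ∃-successors)
2. Hence ∃r.¬A ⊑ ∀r.A: not entailed.

No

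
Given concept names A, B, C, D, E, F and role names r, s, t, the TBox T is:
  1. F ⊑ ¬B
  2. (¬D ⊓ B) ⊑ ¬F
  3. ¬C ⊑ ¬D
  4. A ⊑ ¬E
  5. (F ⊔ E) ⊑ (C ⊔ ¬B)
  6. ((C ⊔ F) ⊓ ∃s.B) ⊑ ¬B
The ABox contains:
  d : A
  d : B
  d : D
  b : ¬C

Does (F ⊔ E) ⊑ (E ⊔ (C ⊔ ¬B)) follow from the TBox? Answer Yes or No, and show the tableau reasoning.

1. (F ⊔ E) ⊑ (E ⊔ (C ⊔ ¬B))  ⇔  ((F ⊔ E) ⊓ (¬E ⊓ (¬C ⊓ B))) unsat w.r.t. T
   all branches close; clash {E, ¬E} at x₀
2. Hence (F ⊔ E) ⊑ (E ⊔ (C ⊔ ¬B)): entailed.

Yes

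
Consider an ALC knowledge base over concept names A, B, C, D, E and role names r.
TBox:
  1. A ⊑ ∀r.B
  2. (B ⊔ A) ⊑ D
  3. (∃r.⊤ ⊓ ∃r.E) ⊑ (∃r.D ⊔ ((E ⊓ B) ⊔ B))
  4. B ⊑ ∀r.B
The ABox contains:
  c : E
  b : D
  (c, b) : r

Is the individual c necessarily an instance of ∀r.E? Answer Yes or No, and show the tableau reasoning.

No

1. c : ∀r.E?  L(c) = {E} ∪ {∃r.¬E}
   open: L(c) ⊇ {E, ¬A, ¬B, ∀r.¬E, ∃r.¬E} (+ ∃-successors) — c ∉ ∀r.E possible
2. Hence c : ∀r.E: not entailed.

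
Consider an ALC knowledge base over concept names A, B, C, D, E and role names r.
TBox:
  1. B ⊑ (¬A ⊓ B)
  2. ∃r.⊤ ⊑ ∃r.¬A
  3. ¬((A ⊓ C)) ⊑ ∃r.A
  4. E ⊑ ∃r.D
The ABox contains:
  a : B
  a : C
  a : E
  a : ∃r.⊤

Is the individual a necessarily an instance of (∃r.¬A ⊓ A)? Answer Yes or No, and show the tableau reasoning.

1. a : (∃r.¬A ⊓ A)?  L(a) = {B, C, E, ∃r.⊤} ∪ {(∀r.A ⊔ ¬A)}
   apply at a: B⊑(¬A ⊓ B); ∃r.⊤⊑∃r.¬A; E⊑∃r.D
   open: L(a) ⊇ {B, C, E, ¬A, ∃r.A, …} (+ ∃-successors) — a ∉ (∃r.¬A ⊓ A) possible
2. Hence a : (∃r.¬A ⊓ A): not entailed.

No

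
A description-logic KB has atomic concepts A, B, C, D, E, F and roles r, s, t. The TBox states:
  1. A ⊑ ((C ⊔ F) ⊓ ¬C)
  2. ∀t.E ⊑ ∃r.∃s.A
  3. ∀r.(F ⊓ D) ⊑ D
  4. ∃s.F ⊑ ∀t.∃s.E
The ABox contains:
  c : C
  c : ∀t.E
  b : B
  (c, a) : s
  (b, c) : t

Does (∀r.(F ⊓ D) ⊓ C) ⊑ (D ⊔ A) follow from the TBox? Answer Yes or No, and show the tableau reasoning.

Yes

1. (∀r.(F ⊓ D) ⊓ C) ⊑ (D ⊔ A)  ⇔  ((∀r.(F ⊓ D) ⊓ C) ⊓ (¬D ⊓ ¬A)) unsat w.r.t. T
   all branches close; clash {D, ¬D} at x₀
2. Hence (∀r.(F ⊓ D) ⊓ C) ⊑ (D ⊔ A): entailed.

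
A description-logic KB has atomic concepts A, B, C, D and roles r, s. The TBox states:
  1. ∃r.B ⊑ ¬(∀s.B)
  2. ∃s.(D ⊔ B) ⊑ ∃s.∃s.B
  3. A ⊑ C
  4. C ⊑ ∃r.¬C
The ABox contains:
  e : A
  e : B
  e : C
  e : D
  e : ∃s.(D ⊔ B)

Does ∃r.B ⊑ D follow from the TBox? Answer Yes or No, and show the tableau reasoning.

1. ∃r.B ⊑ D  ⇔  (∃r.B ⊓ ¬D) unsat w.r.t. T
   apply at x₀: ∃r.B⊑¬(∀s.B)
   open: L(x₀) ⊇ {¬A, ¬C, ¬D, ∀s.(¬D ⊓ ¬B), ∃r.B, …} (+ ∃-successors)
2. Hence ∃r.B ⊑ D: not entailed.

No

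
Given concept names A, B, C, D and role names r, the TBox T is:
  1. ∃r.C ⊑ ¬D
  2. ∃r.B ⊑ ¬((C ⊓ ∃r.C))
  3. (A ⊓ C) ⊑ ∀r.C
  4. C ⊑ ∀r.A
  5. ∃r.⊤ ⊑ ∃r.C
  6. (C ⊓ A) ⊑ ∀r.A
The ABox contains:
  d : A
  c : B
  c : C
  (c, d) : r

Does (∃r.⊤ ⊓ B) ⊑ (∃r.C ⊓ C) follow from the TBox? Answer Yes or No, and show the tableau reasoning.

No

1. (∃r.⊤ ⊓ B) ⊑ (∃r.C ⊓ C)  ⇔  ((∃r.⊤ ⊓ B) ⊓ (∀r.¬C ⊔ ¬C)) unsat w.r.t. T
   apply at x₀: ∃r.⊤⊑∃r.C
   open: L(x₀) ⊇ {B, ¬C, ¬D, ∀r.¬B, ∃r.C, …} (+ ∃-successors)
2. Hence (∃r.⊤ ⊓ B) ⊑ (∃r.C ⊓ C): not entailed.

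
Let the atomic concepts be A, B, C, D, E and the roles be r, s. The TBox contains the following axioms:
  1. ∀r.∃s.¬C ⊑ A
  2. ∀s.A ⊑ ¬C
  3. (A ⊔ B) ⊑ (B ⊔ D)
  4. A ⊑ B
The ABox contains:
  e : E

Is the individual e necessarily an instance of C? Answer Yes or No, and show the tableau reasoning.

1. e : C?  L(e) = {E} ∪ {¬C}
   open: L(e) ⊇ {E, ¬A, ¬B, ¬C, ∃r.∀s.C} (+ ∃-successors) — e ∉ C possible
2. Hence e : C: not entailed.

No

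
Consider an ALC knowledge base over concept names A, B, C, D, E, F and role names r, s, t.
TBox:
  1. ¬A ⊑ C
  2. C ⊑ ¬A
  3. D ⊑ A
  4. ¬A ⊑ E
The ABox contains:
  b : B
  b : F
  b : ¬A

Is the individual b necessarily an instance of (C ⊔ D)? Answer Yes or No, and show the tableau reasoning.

Yes

1. b : (C ⊔ D)?  L(b) = {B, F, ¬A} ∪ {(¬C ⊓ ¬D)}
   clash {C, ¬C} at b — b ∈ (C ⊔ D)
2. Hence b : (C ⊔ D): entailed.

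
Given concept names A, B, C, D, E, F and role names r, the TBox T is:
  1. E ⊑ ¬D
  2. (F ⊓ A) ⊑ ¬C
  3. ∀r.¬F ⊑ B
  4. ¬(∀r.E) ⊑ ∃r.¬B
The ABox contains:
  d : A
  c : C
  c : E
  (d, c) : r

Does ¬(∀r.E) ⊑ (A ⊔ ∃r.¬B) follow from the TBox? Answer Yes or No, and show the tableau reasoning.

1. ¬(∀r.E) ⊑ (A ⊔ ∃r.¬B)  ⇔  (∃r.¬E ⊓ (¬A ⊓ ∀r.B)) unsat w.r.t. T
   all branches close; clash {B, ¬B} at an ∃-successor
2. Hence ¬(∀r.E) ⊑ (A ⊔ ∃r.¬B): entailed.

Yes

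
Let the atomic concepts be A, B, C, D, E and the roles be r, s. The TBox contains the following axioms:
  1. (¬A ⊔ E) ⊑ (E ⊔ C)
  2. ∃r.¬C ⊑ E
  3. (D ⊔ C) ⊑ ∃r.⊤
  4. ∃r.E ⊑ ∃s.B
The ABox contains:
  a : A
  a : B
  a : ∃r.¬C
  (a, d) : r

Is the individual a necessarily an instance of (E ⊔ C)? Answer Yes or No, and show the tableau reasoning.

1. a : (E ⊔ C)?  L(a) = {A, B, ∃r.¬C} ∪ {(¬E ⊓ ¬C)}
   clash {E, ¬E} at a — a ∈ (E ⊔ C)
2. Hence a : (E ⊔ C): entailed.

Yes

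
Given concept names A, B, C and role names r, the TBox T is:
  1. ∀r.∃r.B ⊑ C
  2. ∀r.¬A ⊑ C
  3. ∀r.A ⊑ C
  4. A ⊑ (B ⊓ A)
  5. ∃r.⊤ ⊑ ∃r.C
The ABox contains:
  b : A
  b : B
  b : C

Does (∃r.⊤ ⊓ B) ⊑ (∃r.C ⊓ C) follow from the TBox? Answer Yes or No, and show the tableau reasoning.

No

1. (∃r.⊤ ⊓ B) ⊑ (∃r.C ⊓ C)  ⇔  ((∃r.⊤ ⊓ B) ⊓ (∀r.¬C ⊔ ¬C)) unsat w.r.t. T
   apply at x₀: ∃r.⊤⊑∃r.C
   open: L(x₀) ⊇ {B, ¬A, ¬C, ∃r.A, ∃r.C, …} (+ ∃-successors)
2. Hence (∃r.⊤ ⊓ B) ⊑ (∃r.C ⊓ C): not entailed.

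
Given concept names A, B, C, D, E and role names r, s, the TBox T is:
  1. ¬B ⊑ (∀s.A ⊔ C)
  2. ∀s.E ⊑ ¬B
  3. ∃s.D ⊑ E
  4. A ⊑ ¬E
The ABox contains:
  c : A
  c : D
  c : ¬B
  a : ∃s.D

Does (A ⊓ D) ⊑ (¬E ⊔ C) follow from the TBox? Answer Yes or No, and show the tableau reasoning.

Yes

1. (A ⊓ D) ⊑ (¬E ⊔ C)  ⇔  ((A ⊓ D) ⊓ (E ⊓ ¬C)) unsat w.r.t. T
   all branches close; clash {E, ¬E} at x₀
2. Hence (A ⊓ D) ⊑ (¬E ⊔ C): entailed.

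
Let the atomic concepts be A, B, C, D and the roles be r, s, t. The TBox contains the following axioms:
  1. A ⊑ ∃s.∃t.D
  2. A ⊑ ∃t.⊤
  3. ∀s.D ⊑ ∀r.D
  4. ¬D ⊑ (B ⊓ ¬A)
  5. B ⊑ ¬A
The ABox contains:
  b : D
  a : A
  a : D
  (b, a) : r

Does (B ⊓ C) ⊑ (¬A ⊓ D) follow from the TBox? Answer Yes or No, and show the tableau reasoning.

No

1. (B ⊓ C) ⊑ (¬A ⊓ D)  ⇔  ((B ⊓ C) ⊓ (A ⊔ ¬D)) unsat w.r.t. T
   apply at x₀: B⊑¬A
   open: L(x₀) ⊇ {B, C, ¬A, ¬D, ∃s.¬D} (+ ∃-successors)
2. Hence (B ⊓ C) ⊑ (¬A ⊓ D): not entailed.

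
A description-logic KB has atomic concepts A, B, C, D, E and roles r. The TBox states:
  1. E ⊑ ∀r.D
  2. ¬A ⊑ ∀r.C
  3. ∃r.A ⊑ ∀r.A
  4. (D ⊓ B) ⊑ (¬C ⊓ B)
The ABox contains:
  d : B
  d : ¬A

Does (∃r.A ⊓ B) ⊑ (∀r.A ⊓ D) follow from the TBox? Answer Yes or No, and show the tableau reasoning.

No

1. (∃r.A ⊓ B) ⊑ (∀r.A ⊓ D)  ⇔  ((∃r.A ⊓ B) ⊓ (∃r.¬A ⊔ ¬D)) unsat w.r.t. T
   apply at x₀: ∃r.A⊑∀r.A
   open: L(x₀) ⊇ {A, B, ¬D, ¬E, ∀r.A, …} (+ ∃-successors)
2. Hence (∃r.A ⊓ B) ⊑ (∀r.A ⊓ D): not entailed.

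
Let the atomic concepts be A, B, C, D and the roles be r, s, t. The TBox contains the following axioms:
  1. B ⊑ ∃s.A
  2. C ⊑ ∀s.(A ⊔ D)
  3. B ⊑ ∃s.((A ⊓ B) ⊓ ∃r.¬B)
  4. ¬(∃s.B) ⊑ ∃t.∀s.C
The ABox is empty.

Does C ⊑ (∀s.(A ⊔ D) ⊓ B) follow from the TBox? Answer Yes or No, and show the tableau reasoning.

No

1. C ⊑ (∀s.(A ⊔ D) ⊓ B)  ⇔  (C ⊓ (∃s.(¬A ⊓ ¬D) ⊔ ¬B)) unsat w.r.t. T
   apply at x₀: C⊑∀s.(A ⊔ D)
   open: L(x₀) ⊇ {C, ¬B, ∀s.(A ⊔ D), ∃s.B} (+ ∃-successors)
2. Hence C ⊑ (∀s.(A ⊔ D) ⊓ B): not entailed.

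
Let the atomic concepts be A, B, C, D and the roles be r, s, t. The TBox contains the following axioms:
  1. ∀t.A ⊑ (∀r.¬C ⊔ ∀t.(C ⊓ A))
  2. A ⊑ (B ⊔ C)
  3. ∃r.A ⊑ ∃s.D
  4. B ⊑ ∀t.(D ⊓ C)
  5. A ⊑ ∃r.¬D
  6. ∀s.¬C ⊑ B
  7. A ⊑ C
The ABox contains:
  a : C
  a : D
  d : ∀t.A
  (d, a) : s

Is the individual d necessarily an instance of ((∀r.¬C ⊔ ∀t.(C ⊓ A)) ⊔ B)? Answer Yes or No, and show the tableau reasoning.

Yes

1. d : ((∀r.¬C ⊔ ∀t.(C ⊓ A)) ⊔ B)?  L(d) = {∀t.A} ∪ {((∃r.C ⊓ ∃t.(¬C ⊔ ¬A)) ⊓ ¬B)}
   clash {B, ¬B} at d — d ∈ ((∀r.¬C ⊔ ∀t.(C ⊓ A)) ⊔ B)
2. Hence d : ((∀r.¬C ⊔ ∀t.(C ⊓ A)) ⊔ B): entailed.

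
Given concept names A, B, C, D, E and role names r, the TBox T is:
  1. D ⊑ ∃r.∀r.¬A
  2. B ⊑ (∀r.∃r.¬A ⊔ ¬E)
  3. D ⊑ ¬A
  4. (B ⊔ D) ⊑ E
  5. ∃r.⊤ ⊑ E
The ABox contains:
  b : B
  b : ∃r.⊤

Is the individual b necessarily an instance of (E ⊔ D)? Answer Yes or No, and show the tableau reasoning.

1. b : (E ⊔ D)?  L(b) = {B, ∃r.⊤} ∪ {(¬E ⊓ ¬D)}
   clash {E, ¬E} at b — b ∈ (E ⊔ D)
2. Hence b : (E ⊔ D): entailed.

Yes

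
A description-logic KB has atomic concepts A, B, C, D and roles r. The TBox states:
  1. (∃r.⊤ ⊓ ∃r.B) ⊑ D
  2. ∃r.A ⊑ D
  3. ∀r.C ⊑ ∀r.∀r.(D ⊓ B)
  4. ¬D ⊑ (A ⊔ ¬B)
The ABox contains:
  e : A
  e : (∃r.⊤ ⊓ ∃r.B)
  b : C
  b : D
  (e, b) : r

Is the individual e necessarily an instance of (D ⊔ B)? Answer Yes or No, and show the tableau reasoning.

Yes

1. e : (D ⊔ B)?  L(e) = {A, (∃r.⊤ ⊓ ∃r.B)} ∪ {(¬D ⊓ ¬B)}
   clash {D, ¬D} at e — e ∈ (D ⊔ B)
2. Hence e : (D ⊔ B): entailed.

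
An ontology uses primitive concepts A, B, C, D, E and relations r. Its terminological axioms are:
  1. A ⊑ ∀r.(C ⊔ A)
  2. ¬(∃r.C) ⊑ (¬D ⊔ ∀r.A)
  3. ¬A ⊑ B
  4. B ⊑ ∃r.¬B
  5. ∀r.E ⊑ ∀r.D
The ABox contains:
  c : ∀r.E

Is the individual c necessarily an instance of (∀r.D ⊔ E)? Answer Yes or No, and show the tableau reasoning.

1. c : (∀r.D ⊔ E)?  L(c) = {∀r.E} ∪ {(∃r.¬D ⊓ ¬E)}
   clash {D, ¬D} at an ∃-successor — c ∈ (∀r.D ⊔ E)
2. Hence c : (∀r.D ⊔ E): entailed.

Yes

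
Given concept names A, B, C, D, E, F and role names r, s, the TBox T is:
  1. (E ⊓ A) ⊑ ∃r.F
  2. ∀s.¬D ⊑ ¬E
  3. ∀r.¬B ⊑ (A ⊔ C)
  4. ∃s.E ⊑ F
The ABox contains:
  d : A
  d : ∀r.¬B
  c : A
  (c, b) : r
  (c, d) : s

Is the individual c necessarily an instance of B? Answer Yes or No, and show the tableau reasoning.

1. c : B?  L(c) = {A} ∪ {¬B}
   open: L(c) ⊇ {A, ¬B, ¬E, ∀s.¬E, ∃r.B, …} (+ ∃-successors) — c ∉ B possible
2. Hence c : B: not entailed.

No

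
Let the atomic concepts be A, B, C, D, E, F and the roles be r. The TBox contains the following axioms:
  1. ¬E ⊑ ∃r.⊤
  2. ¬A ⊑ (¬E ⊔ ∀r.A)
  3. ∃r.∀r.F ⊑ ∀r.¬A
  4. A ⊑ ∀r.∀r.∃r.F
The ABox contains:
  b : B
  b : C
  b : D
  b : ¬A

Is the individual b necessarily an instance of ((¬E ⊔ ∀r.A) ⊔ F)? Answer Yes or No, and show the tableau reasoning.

1. b : ((¬E ⊔ ∀r.A) ⊔ F)?  L(b) = {B, C, D, ¬A} ∪ {((E ⊓ ∃r.¬A) ⊓ ¬F)}
   clash {A, ¬A} at an ∃-successor — b ∈ ((¬E ⊔ ∀r.A) ⊔ F)
2. Hence b : ((¬E ⊔ ∀r.A) ⊔ F): entailed.

Yes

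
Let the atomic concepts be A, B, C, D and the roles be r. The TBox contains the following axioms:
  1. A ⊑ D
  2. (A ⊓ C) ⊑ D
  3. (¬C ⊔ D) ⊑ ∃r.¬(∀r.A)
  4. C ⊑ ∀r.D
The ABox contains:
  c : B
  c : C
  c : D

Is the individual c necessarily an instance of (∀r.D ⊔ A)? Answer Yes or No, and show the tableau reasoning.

Yes

1. c : (∀r.D ⊔ A)?  L(c) = {B, C, D} ∪ {(∃r.¬D ⊓ ¬A)}
   clash {D, ¬D} at an ∃-successor — c ∈ (∀r.D ⊔ A)
2. Hence c : (∀r.D ⊔ A): entailed.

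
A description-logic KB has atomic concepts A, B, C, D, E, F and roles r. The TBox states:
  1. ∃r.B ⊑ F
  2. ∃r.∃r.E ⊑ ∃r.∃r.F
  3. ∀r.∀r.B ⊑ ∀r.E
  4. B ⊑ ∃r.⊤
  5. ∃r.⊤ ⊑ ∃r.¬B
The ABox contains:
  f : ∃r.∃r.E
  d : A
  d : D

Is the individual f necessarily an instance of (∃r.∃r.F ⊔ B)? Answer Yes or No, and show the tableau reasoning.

Yes

1. f : (∃r.∃r.F ⊔ B)?  L(f) = {∃r.∃r.E} ∪ {(∀r.∀r.¬F ⊓ ¬B)}
   clash {F, ¬F} at an ∃-successor — f ∈ (∃r.∃r.F ⊔ B)
2. Hence f : (∃r.∃r.F ⊔ B): entailed.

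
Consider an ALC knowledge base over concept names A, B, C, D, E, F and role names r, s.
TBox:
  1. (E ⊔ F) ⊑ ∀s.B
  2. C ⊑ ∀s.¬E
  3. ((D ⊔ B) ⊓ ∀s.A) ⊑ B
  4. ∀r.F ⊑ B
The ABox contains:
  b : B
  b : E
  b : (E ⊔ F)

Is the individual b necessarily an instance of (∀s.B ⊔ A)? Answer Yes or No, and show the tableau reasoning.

1. b : (∀s.B ⊔ A)?  L(b) = {B, E, (E ⊔ F)} ∪ {(∃s.¬B ⊓ ¬A)}
   clash {B, ¬B} at an ∃-successor — b ∈ (∀s.B ⊔ A)
2. Hence b : (∀s.B ⊔ A): entailed.

Yes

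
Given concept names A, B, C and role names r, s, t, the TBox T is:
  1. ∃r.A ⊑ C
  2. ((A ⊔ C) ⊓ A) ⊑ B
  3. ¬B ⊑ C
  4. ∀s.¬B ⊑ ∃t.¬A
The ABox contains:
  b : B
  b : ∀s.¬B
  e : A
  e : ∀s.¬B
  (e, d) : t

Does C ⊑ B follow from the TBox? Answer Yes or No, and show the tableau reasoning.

1. C ⊑ B  ⇔  (C ⊓ ¬B) unsat w.r.t. T
   open: L(x₀) ⊇ {C, ¬A, ¬B, ∃s.B} (+ ∃-successors)
2. Hence C ⊑ B: not entailed.

No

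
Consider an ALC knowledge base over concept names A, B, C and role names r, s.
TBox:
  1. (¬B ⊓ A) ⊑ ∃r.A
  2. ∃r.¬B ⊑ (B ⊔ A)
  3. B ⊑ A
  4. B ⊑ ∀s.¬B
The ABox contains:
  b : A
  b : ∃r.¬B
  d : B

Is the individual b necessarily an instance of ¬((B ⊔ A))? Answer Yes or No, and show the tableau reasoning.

1. b : ¬((B ⊔ A))?  L(b) = {A, ∃r.¬B} ∪ {(B ⊔ A)}
   open: L(b) ⊇ {A, B, ∀s.¬B, ∃r.¬B} (+ ∃-successors) — b ∉ ¬((B ⊔ A)) possible
2. Hence b : ¬((B ⊔ A)): not entailed.

No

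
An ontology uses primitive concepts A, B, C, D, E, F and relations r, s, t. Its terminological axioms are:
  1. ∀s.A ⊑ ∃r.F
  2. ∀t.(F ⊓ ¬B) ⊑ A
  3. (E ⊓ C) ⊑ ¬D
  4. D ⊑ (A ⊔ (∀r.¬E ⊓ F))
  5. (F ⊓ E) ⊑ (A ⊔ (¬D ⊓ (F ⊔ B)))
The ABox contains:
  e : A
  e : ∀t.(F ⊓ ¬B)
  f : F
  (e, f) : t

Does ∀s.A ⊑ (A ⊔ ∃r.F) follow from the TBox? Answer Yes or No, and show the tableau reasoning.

1. ∀s.A ⊑ (A ⊔ ∃r.F)  ⇔  (∀s.A ⊓ (¬A ⊓ ∀r.¬F)) unsat w.r.t. T
   all branches close; clash {A, ¬A} at x₀
2. Hence ∀s.A ⊑ (A ⊔ ∃r.F): entailed.

Yes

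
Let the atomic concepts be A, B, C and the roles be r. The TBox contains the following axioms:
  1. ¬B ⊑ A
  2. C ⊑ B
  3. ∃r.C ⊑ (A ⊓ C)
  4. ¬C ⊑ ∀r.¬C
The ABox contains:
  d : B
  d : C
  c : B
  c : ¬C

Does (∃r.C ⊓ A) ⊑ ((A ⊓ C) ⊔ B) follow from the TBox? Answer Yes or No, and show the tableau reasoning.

1. (∃r.C ⊓ A) ⊑ ((A ⊓ C) ⊔ B)  ⇔  ((∃r.C ⊓ A) ⊓ ((¬A ⊔ ¬C) ⊓ ¬B)) unsat w.r.t. T
   all branches close; clash {C, ¬C} at an ∃-successor
2. Hence (∃r.C ⊓ A) ⊑ ((A ⊓ C) ⊔ B): entailed.

Yes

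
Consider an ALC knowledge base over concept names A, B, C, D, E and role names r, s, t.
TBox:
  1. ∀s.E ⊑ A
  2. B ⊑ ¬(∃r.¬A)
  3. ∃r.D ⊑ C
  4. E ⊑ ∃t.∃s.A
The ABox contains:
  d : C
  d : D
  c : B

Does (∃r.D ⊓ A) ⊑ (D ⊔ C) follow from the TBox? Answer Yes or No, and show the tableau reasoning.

1. (∃r.D ⊓ A) ⊑ (D ⊔ C)  ⇔  ((∃r.D ⊓ A) ⊓ (¬D ⊓ ¬C)) unsat w.r.t. T
   all branches close; clash {C, ¬C} at x₀
2. Hence (∃r.D ⊓ A) ⊑ (D ⊔ C): entailed.

Yes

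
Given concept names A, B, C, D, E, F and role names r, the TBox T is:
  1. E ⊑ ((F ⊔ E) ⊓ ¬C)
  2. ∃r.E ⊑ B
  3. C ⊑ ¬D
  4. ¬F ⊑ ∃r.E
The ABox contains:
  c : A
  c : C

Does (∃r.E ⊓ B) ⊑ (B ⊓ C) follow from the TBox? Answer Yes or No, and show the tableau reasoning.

No

1. (∃r.E ⊓ B) ⊑ (B ⊓ C)  ⇔  ((∃r.E ⊓ B) ⊓ (¬B ⊔ ¬C)) unsat w.r.t. T
   open: L(x₀) ⊇ {B, ¬C, ¬E, ∃r.E} (+ ∃-successors)
2. Hence (∃r.E ⊓ B) ⊑ (B ⊓ C): not entailed.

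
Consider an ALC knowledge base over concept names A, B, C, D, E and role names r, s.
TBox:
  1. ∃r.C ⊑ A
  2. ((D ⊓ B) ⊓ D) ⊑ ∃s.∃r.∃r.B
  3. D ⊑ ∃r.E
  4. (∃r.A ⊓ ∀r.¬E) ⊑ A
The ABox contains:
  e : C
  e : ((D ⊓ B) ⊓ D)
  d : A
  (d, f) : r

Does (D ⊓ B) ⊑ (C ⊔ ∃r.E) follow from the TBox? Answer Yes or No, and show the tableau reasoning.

Yes

1. (D ⊓ B) ⊑ (C ⊔ ∃r.E)  ⇔  ((D ⊓ B) ⊓ (¬C ⊓ ∀r.¬E)) unsat w.r.t. T
   all branches close; clash {E, ¬E} at an ∃-successor
2. Hence (D ⊓ B) ⊑ (C ⊔ ∃r.E): entailed.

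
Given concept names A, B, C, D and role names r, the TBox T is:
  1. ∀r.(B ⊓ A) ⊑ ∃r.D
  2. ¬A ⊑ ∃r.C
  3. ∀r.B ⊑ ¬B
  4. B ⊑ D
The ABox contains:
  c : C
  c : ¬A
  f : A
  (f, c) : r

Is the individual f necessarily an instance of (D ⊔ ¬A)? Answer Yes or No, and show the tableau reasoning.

No

1. f : (D ⊔ ¬A)?  L(f) = {A} ∪ {(¬D ⊓ A)}
   open: L(f) ⊇ {A, ¬B, ¬D, ∃r.(¬B ⊔ ¬A)} (+ ∃-successors) — f ∉ (D ⊔ ¬A) possible
2. Hence f : (D ⊔ ¬A): not entailed.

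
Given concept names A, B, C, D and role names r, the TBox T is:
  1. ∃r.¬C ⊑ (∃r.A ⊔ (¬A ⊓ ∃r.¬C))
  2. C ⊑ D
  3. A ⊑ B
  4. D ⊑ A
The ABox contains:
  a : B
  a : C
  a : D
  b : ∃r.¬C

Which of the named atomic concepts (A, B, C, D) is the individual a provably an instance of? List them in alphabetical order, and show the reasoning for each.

1. a : A?  L(a) = {B, C, D} ∪ {¬A}
   clash {A, ¬A} at a — a ∈ A
2. a : B?  L(a) = {B, C, D} ∪ {¬B}
   clash {B, ¬B} at a — a ∈ B
3. a : C?  L(a) = {B, C, D} ∪ {¬C}
   clash {C, ¬C} at a — a ∈ C
4. a : D?  L(a) = {B, C, D} ∪ {¬D}
   clash {D, ¬D} at a — a ∈ D
5. Entailed for a: {A, B, C, D}

{A, B, C, D}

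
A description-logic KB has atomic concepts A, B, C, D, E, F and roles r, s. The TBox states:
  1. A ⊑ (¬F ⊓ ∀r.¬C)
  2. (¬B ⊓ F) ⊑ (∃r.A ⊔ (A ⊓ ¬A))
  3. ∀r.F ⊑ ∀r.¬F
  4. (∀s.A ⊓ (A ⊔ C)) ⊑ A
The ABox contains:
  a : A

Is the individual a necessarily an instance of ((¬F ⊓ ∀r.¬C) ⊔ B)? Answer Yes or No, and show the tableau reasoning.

1. a : ((¬F ⊓ ∀r.¬C) ⊔ B)?  L(a) = {A} ∪ {((F ⊔ ∃r.C) ⊓ ¬B)}
   clash {A, ¬A} at a — a ∈ ((¬F ⊓ ∀r.¬C) ⊔ B)
2. Hence a : ((¬F ⊓ ∀r.¬C) ⊔ B): entailed.

Yes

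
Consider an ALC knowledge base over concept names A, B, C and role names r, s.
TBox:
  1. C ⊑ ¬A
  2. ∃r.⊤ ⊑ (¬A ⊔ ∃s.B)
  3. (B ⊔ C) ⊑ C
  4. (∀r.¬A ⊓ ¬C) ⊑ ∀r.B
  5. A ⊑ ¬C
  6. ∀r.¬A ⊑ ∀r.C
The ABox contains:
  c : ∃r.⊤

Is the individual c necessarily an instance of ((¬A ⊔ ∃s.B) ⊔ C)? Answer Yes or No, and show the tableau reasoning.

1. c : ((¬A ⊔ ∃s.B) ⊔ C)?  L(c) = {∃r.⊤} ∪ {((A ⊓ ∀s.¬B) ⊓ ¬C)}
   clash {C, ¬C} at c — c ∈ ((¬A ⊔ ∃s.B) ⊔ C)
2. Hence c : ((¬A ⊔ ∃s.B) ⊔ C): entailed.

Yes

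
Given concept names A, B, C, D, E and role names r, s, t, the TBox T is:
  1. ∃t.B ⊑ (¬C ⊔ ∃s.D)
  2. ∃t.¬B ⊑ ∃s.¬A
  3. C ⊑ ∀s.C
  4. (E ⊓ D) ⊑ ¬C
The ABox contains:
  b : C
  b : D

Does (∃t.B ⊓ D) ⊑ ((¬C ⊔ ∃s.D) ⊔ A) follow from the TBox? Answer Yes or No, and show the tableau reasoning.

Yes

1. (∃t.B ⊓ D) ⊑ ((¬C ⊔ ∃s.D) ⊔ A)  ⇔  ((∃t.B ⊓ D) ⊓ ((C ⊓ ∀s.¬D) ⊓ ¬A)) unsat w.r.t. T
   all branches close; clash {C, ¬C} at x₀
2. Hence (∃t.B ⊓ D) ⊑ ((¬C ⊔ ∃s.D) ⊔ A): entailed.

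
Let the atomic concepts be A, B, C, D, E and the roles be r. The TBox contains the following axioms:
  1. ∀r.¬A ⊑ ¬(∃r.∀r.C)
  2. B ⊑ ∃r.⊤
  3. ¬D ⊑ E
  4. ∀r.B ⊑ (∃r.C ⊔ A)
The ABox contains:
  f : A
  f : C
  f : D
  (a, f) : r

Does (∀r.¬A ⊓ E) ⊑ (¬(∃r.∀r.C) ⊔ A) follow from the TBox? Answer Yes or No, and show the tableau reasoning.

Yes

1. (∀r.¬A ⊓ E) ⊑ (¬(∃r.∀r.C) ⊔ A)  ⇔  ((∀r.¬A ⊓ E) ⊓ (∃r.∀r.C ⊓ ¬A)) unsat w.r.t. T
   all branches close; clash {A, ¬A} at x₀
2. Hence (∀r.¬A ⊓ E) ⊑ (¬(∃r.∀r.C) ⊔ A): entailed.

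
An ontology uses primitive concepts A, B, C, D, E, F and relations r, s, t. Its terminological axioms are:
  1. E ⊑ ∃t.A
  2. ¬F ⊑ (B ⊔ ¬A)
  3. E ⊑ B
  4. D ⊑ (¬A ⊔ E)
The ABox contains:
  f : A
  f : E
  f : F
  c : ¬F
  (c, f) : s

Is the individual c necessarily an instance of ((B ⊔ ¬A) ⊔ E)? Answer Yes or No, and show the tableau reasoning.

Yes

1. c : ((B ⊔ ¬A) ⊔ E)?  L(c) = {¬F} ∪ {((¬B ⊓ A) ⊓ ¬E)}
   clash {A, ¬A} at c — c ∈ ((B ⊔ ¬A) ⊔ E)
2. Hence c : ((B ⊔ ¬A) ⊔ E): entailed.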